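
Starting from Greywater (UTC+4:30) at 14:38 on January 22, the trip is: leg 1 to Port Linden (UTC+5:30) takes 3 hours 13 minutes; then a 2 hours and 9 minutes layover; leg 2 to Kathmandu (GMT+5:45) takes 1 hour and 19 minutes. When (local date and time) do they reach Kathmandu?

Convert departure to UTC: 14:38 − 4:30 = 10:08 UTC on Jan 22.
Add 3 hours 13 minutes leg 1 → 13:21 UTC.
Add 2 hours and 9 minutes layover in Port Linden → 15:30 UTC.
Add 1 hour 19 minutes leg 2 → 16:49 UTC.
Kathmandu is UTC+5:45, so local arrival = 16:49 + 5:45 = 22:34 on Jan 22.

22:34 on January 22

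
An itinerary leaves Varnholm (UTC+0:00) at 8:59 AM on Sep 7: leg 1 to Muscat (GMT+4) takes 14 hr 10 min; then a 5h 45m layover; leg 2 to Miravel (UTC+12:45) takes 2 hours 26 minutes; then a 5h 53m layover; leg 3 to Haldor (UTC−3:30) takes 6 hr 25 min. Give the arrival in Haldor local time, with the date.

Varnholm is at UTC+0, so departure is already 8:59 AM UTC on Sep 7.
Add 14 hours 10 minutes leg 1 → 11:09 PM UTC.
Add 5 hours and 45 minutes layover in Muscat → 4:54 AM UTC (Sep 8).
Add 2 hours and 26 minutes leg 2 → 7:20 AM UTC.
Add 5 hours 53 minutes layover in Miravel → 1:13 PM UTC.
Add 6 hours and 25 minutes leg 3 → 7:38 PM UTC.
Haldor is UTC−3:30, so local arrival = 7:38 PM − 3:30 = 4:08 PM on Sep 8.

4:08 PM on September 8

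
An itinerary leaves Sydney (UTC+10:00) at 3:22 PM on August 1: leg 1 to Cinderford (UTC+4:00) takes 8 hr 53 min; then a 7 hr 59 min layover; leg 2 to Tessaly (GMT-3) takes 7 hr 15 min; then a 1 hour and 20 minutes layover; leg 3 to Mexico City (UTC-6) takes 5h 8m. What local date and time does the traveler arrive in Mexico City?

5:57 AM on August 2

Convert departure to UTC: 3:22 PM − 10:00 = 5:22 AM UTC on Aug 1.
Add 8 hours 53 minutes leg 1 → 2:15 PM UTC.
Add 7 hours 59 minutes layover in Cinderford → 10:14 PM UTC.
Add 7 hours and 15 minutes leg 2 → 5:29 AM UTC (Aug 2).
Add 1 hour and 20 minutes layover in Tessaly → 6:49 AM UTC.
Add 5 hours and 8 minutes leg 3 → 11:57 AM UTC.
Mexico City is UTC−6:00, so local arrival = 11:57 AM − 6:00 = 5:57 AM on Aug 2.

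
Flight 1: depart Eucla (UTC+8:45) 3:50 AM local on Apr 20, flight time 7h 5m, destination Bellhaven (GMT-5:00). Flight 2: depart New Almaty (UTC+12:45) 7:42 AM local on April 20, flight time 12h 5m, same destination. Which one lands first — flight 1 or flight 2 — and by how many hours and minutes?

Flight 1 in UTC: 3:50 AM − 8:45 = 7:05 PM on Apr 19.
+7 hours and 5 minutes → arrive 2:10 AM UTC on Apr 20.
Flight 2 in UTC: 7:42 AM − 12:45 = 6:57 PM on Apr 19.
+12 hours 5 minutes → arrive 7:02 AM UTC on Apr 20.
Flight 1 lands earlier by 4 hours 52 minutes.

the first, by 4 hours 52 minutes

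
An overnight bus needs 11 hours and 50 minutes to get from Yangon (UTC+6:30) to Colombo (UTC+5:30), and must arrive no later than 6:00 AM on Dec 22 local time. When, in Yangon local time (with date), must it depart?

7:10 PM on Dec 21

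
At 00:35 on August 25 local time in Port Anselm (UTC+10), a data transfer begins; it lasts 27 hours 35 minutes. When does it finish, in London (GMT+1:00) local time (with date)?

19:10 on Aug 25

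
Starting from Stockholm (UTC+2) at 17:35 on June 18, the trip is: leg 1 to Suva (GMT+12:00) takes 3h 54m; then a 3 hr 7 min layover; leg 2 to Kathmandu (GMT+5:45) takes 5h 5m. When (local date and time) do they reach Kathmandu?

09:26 on Jun 19

Convert departure to UTC: 17:35 − 2:00 = 15:35 UTC on Jun 18.
Add 3 hours 54 minutes leg 1 → 19:29 UTC.
Add 3 hours 7 minutes layover in Suva → 22:36 UTC.
Add 5 hours 5 minutes leg 2 → 03:41 UTC (Jun 19).
Kathmandu is UTC+5:45, so local arrival = 03:41 + 5:45 = 09:26 on Jun 19.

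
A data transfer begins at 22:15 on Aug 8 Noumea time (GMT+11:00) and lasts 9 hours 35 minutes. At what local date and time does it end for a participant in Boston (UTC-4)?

16:50 on August 8

Convert start to UTC: 22:15 − 11:00 = 11:15 UTC on Aug 8.
Add 9 hours and 35 minutes duration → 20:50 UTC.
Boston is UTC−4:00, so local end time = 20:50 − 4:00 = 16:50 on Aug 8.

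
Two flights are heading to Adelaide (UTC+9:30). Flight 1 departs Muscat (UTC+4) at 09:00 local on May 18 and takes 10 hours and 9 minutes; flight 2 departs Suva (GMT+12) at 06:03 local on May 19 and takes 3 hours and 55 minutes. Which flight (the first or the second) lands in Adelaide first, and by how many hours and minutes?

the first, by 6 hours 49 minutes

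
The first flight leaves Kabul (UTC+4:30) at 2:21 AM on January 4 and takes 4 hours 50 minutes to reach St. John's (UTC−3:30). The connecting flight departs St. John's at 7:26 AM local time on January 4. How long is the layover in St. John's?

8 hours 15 minutes

Convert departure to UTC: 2:21 AM − 4:30 = 9:51 PM UTC on Jan 3.
Add 4 hours 50 minutes flight time → 2:41 AM UTC (Jan 4).
St. John's is UTC−3:30, so local arrival = 2:41 AM − 3:30 = 11:11 PM on Jan 3.
Layover = 7:26 AM − 11:11 PM (+1 day) = 8 hours 15 minutes.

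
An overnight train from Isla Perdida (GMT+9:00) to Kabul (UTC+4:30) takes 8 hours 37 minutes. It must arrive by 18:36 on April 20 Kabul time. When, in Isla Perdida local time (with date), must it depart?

14:29 on April 20

Target arrival in UTC: 18:36 − 4:30 = 14:06 on Apr 20.
Subtract 8 hours 37 minutes → departure 05:29 UTC on Apr 20.
Isla Perdida is UTC+9:00: 05:29 + 9:00 = 14:29 on Apr 20.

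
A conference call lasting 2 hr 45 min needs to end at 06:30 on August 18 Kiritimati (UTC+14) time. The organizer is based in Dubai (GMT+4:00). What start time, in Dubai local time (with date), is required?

Target end time in UTC: 06:30 − 14:00 = 16:30 on Aug 17.
Subtract 2 hours and 45 minutes → start 13:45 UTC on Aug 17.
Dubai is UTC+4:00: 13:45 + 4:00 = 17:45 on Aug 17.

17:45 on August 17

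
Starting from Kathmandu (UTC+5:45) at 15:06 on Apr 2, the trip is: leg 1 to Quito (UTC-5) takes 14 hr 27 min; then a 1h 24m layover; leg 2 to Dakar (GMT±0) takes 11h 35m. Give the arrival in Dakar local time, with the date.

Convert departure to UTC: 15:06 − 5:45 = 09:21 UTC on Apr 2.
Add 14 hours 27 minutes leg 1 → 23:48 UTC.
Add 1 hour 24 minutes layover in Quito → 01:12 UTC (Apr 3).
Add 11 hours 35 minutes leg 2 → 12:47 UTC.
Dakar is UTC+0, so local arrival is the same: 12:47 on Apr 3.

12:47 on Apr 3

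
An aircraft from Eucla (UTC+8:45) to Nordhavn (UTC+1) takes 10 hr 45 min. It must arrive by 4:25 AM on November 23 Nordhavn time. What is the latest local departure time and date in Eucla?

Target arrival in UTC: 4:25 AM − 1:00 = 3:25 AM on Nov 23.
Subtract 10 hours 45 minutes → departure 4:40 PM UTC on Nov 22.
Eucla is UTC+8:45: 4:40 PM + 8:45 = 1:25 AM on Nov 23.

1:25 AM on Nov 23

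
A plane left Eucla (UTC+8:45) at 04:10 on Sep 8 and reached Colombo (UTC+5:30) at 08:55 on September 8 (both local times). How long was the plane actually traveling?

8 hours

Colombo is 3:15 behind Eucla.
Clock-face elapsed time (ignoring zones) is 4 hours 45 minutes.
Actual elapsed = 4 hours 45 minutes + 3:15 = 8 hours.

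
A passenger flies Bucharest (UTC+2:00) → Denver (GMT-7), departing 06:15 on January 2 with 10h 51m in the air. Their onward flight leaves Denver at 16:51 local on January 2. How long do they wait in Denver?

Convert departure to UTC: 06:15 − 2:00 = 04:15 UTC on Jan 2.
Add 10 hours 51 minutes flight time → 15:06 UTC.
Denver is UTC−7:00, so local arrival = 15:06 − 7:00 = 08:06 on Jan 2.
Layover = 16:51 − 08:06 = 8 hours 45 minutes.

8 hours 45 minutes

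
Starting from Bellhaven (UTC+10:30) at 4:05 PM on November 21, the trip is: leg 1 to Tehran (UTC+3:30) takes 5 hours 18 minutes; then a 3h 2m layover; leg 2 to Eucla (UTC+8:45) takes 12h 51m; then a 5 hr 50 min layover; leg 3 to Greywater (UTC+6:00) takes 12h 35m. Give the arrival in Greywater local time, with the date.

3:11 AM on November 23

Convert departure to UTC: 4:05 PM − 10:30 = 5:35 AM UTC on Nov 21.
Add 5 hours and 18 minutes leg 1 → 10:53 AM UTC.
Add 3 hours and 2 minutes layover in Tehran → 1:55 PM UTC.
Add 12 hours and 51 minutes leg 2 → 2:46 AM UTC (Nov 22).
Add 5 hours and 50 minutes layover in Eucla → 8:36 AM UTC.
Add 12 hours 35 minutes leg 3 → 9:11 PM UTC.
Greywater is UTC+6:00, so local arrival = 9:11 PM + 6:00 = 3:11 AM on Nov 23.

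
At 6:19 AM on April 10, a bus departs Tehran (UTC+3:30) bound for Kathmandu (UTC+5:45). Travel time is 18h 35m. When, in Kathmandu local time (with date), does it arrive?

Convert departure to UTC: 6:19 AM − 3:30 = 2:49 AM UTC on Apr 10.
Add 18 hours 35 minutes travel time → 9:24 PM UTC.
Kathmandu is UTC+5:45, so local arrival = 9:24 PM + 5:45 = 3:09 AM on Apr 11.

3:09 AM on April 11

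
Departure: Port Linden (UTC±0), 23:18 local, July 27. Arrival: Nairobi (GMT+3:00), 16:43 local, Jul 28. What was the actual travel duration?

Nairobi is 3:00 ahead of Port Linden.
Clock-face elapsed time (ignoring zones) is 17 hours 25 minutes.
Actual elapsed = 17 hours 25 minutes − 3:00 = 14 hours 25 minutes.

14 hours 25 minutes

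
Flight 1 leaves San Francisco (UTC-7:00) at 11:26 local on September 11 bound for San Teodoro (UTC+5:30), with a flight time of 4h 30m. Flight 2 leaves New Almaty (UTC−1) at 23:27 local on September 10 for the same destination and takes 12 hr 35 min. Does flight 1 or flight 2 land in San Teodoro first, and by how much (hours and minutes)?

Flight 1 in UTC: 11:26 + 7:00 = 18:26 on Sep 11.
+4 hours 30 minutes → arrive 22:56 UTC on Sep 11.
Flight 2 in UTC: 23:27 + 1:00 = 00:27 on Sep 11.
+12 hours and 35 minutes → arrive 13:02 UTC on Sep 11.
Flight 2 lands earlier by 9 hours 54 minutes.

the second, by 9 hours 54 minutes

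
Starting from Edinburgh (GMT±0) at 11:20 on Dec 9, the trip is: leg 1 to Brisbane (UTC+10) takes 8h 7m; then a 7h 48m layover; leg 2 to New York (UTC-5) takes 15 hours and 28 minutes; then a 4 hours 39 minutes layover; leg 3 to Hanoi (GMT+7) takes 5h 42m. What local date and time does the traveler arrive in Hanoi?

12:04 on December 11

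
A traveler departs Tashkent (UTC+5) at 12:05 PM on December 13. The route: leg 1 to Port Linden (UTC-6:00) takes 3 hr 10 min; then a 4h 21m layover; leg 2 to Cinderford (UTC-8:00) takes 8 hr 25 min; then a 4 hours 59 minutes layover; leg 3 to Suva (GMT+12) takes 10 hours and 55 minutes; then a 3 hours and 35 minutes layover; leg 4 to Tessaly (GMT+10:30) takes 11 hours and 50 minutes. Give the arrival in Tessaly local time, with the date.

Convert departure to UTC: 12:05 PM − 5:00 = 7:05 AM UTC on Dec 13.
Add 3 hours and 10 minutes leg 1 → 10:15 AM UTC.
Add 4 hours and 21 minutes layover in Port Linden → 2:36 PM UTC.
Add 8 hours and 25 minutes leg 2 → 11:01 PM UTC.
Add 4 hours 59 minutes layover in Cinderford → 4:00 AM UTC (Dec 14).
Add 10 hours 55 minutes leg 3 → 2:55 PM UTC.
Add 3 hours and 35 minutes layover in Suva → 6:30 PM UTC.
Add 11 hours and 50 minutes leg 4 → 6:20 AM UTC (Dec 15).
Tessaly is UTC+10:30, so local arrival = 6:20 AM + 10:30 = 4:50 PM on Dec 15.

4:50 PM on Dec 15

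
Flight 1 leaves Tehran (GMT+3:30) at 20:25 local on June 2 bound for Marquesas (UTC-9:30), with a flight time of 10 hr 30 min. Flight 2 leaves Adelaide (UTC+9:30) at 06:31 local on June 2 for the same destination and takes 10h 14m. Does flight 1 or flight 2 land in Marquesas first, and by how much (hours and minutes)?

the second, by 20 hours 10 minutes

Flight 1 in UTC: 20:25 − 3:30 = 16:55 on Jun 2.
+10 hours and 30 minutes → arrive 03:25 UTC on Jun 3.
Flight 2 in UTC: 06:31 − 9:30 = 21:01 on Jun 1.
+10 hours 14 minutes → arrive 07:15 UTC on Jun 2.
Flight 2 lands earlier by 20 hours 10 minutes.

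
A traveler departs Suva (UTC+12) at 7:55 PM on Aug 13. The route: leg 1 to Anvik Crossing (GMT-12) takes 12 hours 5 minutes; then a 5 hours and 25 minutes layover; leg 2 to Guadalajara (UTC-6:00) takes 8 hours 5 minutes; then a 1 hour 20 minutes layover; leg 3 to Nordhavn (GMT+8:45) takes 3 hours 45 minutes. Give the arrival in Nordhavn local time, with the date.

11:20 PM on Aug 14

Convert departure to UTC: 7:55 PM − 12:00 = 7:55 AM UTC on Aug 13.
Add 12 hours 5 minutes leg 1 → 8:00 PM UTC.
Add 5 hours 25 minutes layover in Anvik Crossing → 1:25 AM UTC (Aug 14).
Add 8 hours and 5 minutes leg 2 → 9:30 AM UTC.
Add 1 hour and 20 minutes layover in Guadalajara → 10:50 AM UTC.
Add 3 hours and 45 minutes leg 3 → 2:35 PM UTC.
Nordhavn is UTC+8:45, so local arrival = 2:35 PM + 8:45 = 11:20 PM on Aug 14.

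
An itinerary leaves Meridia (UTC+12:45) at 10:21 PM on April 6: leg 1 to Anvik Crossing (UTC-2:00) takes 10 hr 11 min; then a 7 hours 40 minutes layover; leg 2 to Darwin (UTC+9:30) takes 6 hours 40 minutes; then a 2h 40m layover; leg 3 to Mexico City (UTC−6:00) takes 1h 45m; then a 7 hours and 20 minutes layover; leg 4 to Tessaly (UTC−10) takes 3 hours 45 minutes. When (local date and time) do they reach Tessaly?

Convert departure to UTC: 10:21 PM − 12:45 = 9:36 AM UTC on Apr 6.
Add 10 hours and 11 minutes leg 1 → 7:47 PM UTC.
Add 7 hours and 40 minutes layover in Anvik Crossing → 3:27 AM UTC (Apr 7).
Add 6 hours 40 minutes leg 2 → 10:07 AM UTC.
Add 2 hours and 40 minutes layover in Darwin → 12:47 PM UTC.
Add 1 hour 45 minutes leg 3 → 2:32 PM UTC.
Add 7 hours and 20 minutes layover in Mexico City → 9:52 PM UTC.
Add 3 hours 45 minutes leg 4 → 1:37 AM UTC (Apr 8).
Tessaly is UTC−10:00, so local arrival = 1:37 AM − 10:00 = 3:37 PM on Apr 7.

3:37 PM on April 7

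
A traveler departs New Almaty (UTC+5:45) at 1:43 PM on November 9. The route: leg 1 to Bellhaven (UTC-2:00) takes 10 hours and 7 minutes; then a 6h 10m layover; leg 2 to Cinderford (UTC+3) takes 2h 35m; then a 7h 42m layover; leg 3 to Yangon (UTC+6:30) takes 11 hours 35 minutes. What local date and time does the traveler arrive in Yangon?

Convert departure to UTC: 1:43 PM − 5:45 = 7:58 AM UTC on Nov 9.
Add 10 hours and 7 minutes leg 1 → 6:05 PM UTC.
Add 6 hours and 10 minutes layover in Bellhaven → 12:15 AM UTC (Nov 10).
Add 2 hours and 35 minutes leg 2 → 2:50 AM UTC.
Add 7 hours 42 minutes layover in Cinderford → 10:32 AM UTC.
Add 11 hours 35 minutes leg 3 → 10:07 PM UTC.
Yangon is UTC+6:30, so local arrival = 10:07 PM + 6:30 = 4:37 AM on Nov 11.

4:37 AM on Nov 11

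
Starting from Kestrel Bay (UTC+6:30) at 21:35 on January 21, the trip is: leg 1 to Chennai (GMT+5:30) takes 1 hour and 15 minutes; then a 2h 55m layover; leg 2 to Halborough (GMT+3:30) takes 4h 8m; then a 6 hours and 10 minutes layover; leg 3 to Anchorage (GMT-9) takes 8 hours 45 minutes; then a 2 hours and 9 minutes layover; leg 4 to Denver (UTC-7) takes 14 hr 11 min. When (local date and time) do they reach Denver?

23:38 on Jan 22

Convert departure to UTC: 21:35 − 6:30 = 15:05 UTC on Jan 21.
Add 1 hour 15 minutes leg 1 → 16:20 UTC.
Add 2 hours and 55 minutes layover in Chennai → 19:15 UTC.
Add 4 hours and 8 minutes leg 2 → 23:23 UTC.
Add 6 hours and 10 minutes layover in Halborough → 05:33 UTC (Jan 22).
Add 8 hours 45 minutes leg 3 → 14:18 UTC.
Add 2 hours 9 minutes layover in Anchorage → 16:27 UTC.
Add 14 hours 11 minutes leg 4 → 06:38 UTC (Jan 23).
Denver is UTC−7:00, so local arrival = 06:38 − 7:00 = 23:38 on Jan 22.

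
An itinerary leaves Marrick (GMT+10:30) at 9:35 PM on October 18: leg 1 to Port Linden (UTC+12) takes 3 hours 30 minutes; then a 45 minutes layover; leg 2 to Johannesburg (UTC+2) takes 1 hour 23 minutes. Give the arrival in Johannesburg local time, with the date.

Convert departure to UTC: 9:35 PM − 10:30 = 11:05 AM UTC on Oct 18.
Add 3 hours 30 minutes leg 1 → 2:35 PM UTC.
Add 45 minutes layover in Port Linden → 3:20 PM UTC.
Add 1 hour and 23 minutes leg 2 → 4:43 PM UTC.
Johannesburg is UTC+2:00, so local arrival = 4:43 PM + 2:00 = 6:43 PM on Oct 18.

6:43 PM on Oct 18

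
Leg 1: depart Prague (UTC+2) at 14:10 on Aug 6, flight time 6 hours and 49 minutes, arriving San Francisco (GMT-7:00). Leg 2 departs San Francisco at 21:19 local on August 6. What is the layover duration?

9 hours 20 minutes

Convert departure to UTC: 14:10 − 2:00 = 12:10 UTC on Aug 6.
Add 6 hours and 49 minutes flight time → 18:59 UTC.
San Francisco is UTC−7:00, so local arrival = 18:59 − 7:00 = 11:59 on Aug 6.
Layover = 21:19 − 11:59 = 9 hours 20 minutes.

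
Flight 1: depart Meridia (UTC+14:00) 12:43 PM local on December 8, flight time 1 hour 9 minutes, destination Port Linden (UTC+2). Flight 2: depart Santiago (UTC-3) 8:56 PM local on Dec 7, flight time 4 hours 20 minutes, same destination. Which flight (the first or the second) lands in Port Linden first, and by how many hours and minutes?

Flight 1 in UTC: 12:43 PM − 14:00 = 10:43 PM on Dec 7.
+1 hour 9 minutes → arrive 11:52 PM UTC on Dec 7.
Flight 2 in UTC: 8:56 PM + 3:00 = 11:56 PM on Dec 7.
+4 hours 20 minutes → arrive 4:16 AM UTC on Dec 8.
Flight 1 lands earlier by 4 hours 24 minutes.

the first, by 4 hours 24 minutes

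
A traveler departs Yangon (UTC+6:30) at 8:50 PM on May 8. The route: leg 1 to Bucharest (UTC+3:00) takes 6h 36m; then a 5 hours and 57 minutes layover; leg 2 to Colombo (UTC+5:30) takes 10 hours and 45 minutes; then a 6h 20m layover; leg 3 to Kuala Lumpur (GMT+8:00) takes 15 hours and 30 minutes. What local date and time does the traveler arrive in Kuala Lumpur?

7:28 PM on May 10

Convert departure to UTC: 8:50 PM − 6:30 = 2:20 PM UTC on May 8.
Add 6 hours and 36 minutes leg 1 → 8:56 PM UTC.
Add 5 hours and 57 minutes layover in Bucharest → 2:53 AM UTC (May 9).
Add 10 hours 45 minutes leg 2 → 1:38 PM UTC.
Add 6 hours and 20 minutes layover in Colombo → 7:58 PM UTC.
Add 15 hours and 30 minutes leg 3 → 11:28 AM UTC (May 10).
Kuala Lumpur is UTC+8:00, so local arrival = 11:28 AM + 8:00 = 7:28 PM on May 10.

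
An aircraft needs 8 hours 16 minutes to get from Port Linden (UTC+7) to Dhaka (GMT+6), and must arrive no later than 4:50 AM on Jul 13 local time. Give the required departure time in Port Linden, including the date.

9:34 PM on Jul 12

Target arrival in UTC: 4:50 AM − 6:00 = 10:50 PM on Jul 12.
Subtract 8 hours 16 minutes → departure 2:34 PM UTC on Jul 12.
Port Linden is UTC+7:00: 2:34 PM + 7:00 = 9:34 PM on Jul 12.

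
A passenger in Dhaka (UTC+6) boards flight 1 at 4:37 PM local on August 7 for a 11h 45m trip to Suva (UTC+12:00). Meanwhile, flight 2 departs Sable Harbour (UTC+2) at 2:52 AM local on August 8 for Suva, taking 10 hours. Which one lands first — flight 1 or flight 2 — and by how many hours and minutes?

Flight 1 in UTC: 4:37 PM − 6:00 = 10:37 AM on Aug 7.
+11 hours and 45 minutes → arrive 10:22 PM UTC on Aug 7.
Flight 2 in UTC: 2:52 AM − 2:00 = 12:52 AM on Aug 8.
+10 hours → arrive 10:52 AM UTC on Aug 8.
Flight 1 lands earlier by 12 hours 30 minutes.

the first, by 12 hours 30 minutes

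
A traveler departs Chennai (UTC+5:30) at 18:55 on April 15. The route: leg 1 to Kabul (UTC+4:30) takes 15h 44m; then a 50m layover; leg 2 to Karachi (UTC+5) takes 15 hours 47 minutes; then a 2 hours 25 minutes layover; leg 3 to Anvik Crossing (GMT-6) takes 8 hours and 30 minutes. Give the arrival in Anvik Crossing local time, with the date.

Convert departure to UTC: 18:55 − 5:30 = 13:25 UTC on Apr 15.
Add 15 hours and 44 minutes leg 1 → 05:09 UTC (Apr 16).
Add 50 minutes layover in Kabul → 05:59 UTC.
Add 15 hours and 47 minutes leg 2 → 21:46 UTC.
Add 2 hours and 25 minutes layover in Karachi → 00:11 UTC (Apr 17).
Add 8 hours and 30 minutes leg 3 → 08:41 UTC.
Anvik Crossing is UTC−6:00, so local arrival = 08:41 − 6:00 = 02:41 on Apr 17.

02:41 on April 17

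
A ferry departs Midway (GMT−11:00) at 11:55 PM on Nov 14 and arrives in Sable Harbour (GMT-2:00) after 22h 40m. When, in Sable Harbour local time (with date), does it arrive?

7:35 AM on November 16

Convert departure to UTC: 11:55 PM + 11:00 = 10:55 AM UTC on Nov 15.
Add 22 hours and 40 minutes travel time → 9:35 AM UTC (Nov 16).
Sable Harbour is UTC−2:00, so local arrival = 9:35 AM − 2:00 = 7:35 AM on Nov 16.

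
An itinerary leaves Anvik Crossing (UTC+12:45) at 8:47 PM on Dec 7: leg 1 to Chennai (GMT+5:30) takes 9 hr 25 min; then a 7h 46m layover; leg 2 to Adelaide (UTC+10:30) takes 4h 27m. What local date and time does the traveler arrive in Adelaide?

4:10 PM on December 8

Convert departure to UTC: 8:47 PM − 12:45 = 8:02 AM UTC on Dec 7.
Add 9 hours 25 minutes leg 1 → 5:27 PM UTC.
Add 7 hours and 46 minutes layover in Chennai → 1:13 AM UTC (Dec 8).
Add 4 hours and 27 minutes leg 2 → 5:40 AM UTC.
Adelaide is UTC+10:30, so local arrival = 5:40 AM + 10:30 = 4:10 PM on Dec 8.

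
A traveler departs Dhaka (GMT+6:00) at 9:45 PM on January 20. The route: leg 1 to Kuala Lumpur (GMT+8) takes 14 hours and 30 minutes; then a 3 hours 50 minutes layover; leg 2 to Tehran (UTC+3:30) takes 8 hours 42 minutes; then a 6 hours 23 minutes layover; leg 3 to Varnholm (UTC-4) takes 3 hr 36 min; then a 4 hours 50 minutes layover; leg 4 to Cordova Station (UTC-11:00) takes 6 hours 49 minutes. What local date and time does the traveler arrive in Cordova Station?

Convert departure to UTC: 9:45 PM − 6:00 = 3:45 PM UTC on Jan 20.
Add 14 hours and 30 minutes leg 1 → 6:15 AM UTC (Jan 21).
Add 3 hours and 50 minutes layover in Kuala Lumpur → 10:05 AM UTC.
Add 8 hours 42 minutes leg 2 → 6:47 PM UTC.
Add 6 hours and 23 minutes layover in Tehran → 1:10 AM UTC (Jan 22).
Add 3 hours 36 minutes leg 3 → 4:46 AM UTC.
Add 4 hours 50 minutes layover in Varnholm → 9:36 AM UTC.
Add 6 hours and 49 minutes leg 4 → 4:25 PM UTC.
Cordova Station is UTC−11:00, so local arrival = 4:25 PM − 11:00 = 5:25 AM on Jan 22.

5:25 AM on January 22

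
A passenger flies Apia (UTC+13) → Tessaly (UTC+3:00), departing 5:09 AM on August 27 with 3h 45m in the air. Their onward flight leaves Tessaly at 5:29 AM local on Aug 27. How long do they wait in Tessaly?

Convert departure to UTC: 5:09 AM − 13:00 = 4:09 PM UTC on Aug 26.
Add 3 hours 45 minutes flight time → 7:54 PM UTC.
Tessaly is UTC+3:00, so local arrival = 7:54 PM + 3:00 = 10:54 PM on Aug 26.
Layover = 5:29 AM − 10:54 PM (+1 day) = 6 hours 35 minutes.

6 hours 35 minutes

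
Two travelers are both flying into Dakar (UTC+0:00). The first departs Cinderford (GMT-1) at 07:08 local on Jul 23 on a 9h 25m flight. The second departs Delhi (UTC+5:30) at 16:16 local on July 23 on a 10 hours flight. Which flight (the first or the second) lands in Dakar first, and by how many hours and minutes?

Flight 1 in UTC: 07:08 + 1:00 = 08:08 on Jul 23.
+9 hours 25 minutes → arrive 17:33 UTC on Jul 23.
Flight 2 in UTC: 16:16 − 5:30 = 10:46 on Jul 23.
+10 hours → arrive 20:46 UTC on Jul 23.
Flight 1 lands earlier by 3 hours 13 minutes.

the first, by 3 hours 13 minutes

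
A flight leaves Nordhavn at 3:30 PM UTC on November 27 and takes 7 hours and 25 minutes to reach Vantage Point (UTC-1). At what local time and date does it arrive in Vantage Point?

Departure is given in UTC: 3:30 PM on Nov 27.
Add 7 hours and 25 minutes → 10:55 PM UTC.
Vantage Point is UTC−1:00: 10:55 PM − 1:00 = 9:55 PM on Nov 27.

9:55 PM on Nov 27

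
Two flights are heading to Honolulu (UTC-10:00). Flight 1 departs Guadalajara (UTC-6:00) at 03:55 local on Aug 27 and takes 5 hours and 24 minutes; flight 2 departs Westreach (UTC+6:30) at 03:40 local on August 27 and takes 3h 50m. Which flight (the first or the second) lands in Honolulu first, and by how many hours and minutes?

Flight 1 in UTC: 03:55 + 6:00 = 09:55 on Aug 27.
+5 hours 24 minutes → arrive 15:19 UTC on Aug 27.
Flight 2 in UTC: 03:40 − 6:30 = 21:10 on Aug 26.
+3 hours and 50 minutes → arrive 01:00 UTC on Aug 27.
Flight 2 lands earlier by 14 hours 19 minutes.

the second, by 14 hours 19 minutes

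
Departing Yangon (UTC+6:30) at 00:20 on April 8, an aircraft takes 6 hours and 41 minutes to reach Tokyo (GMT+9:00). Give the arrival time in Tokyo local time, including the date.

09:31 on April 8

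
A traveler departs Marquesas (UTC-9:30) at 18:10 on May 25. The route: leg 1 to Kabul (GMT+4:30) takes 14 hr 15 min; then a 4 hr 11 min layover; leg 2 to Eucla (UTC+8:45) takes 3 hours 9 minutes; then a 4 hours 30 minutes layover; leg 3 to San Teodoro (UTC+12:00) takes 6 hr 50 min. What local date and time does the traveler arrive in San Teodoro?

Convert departure to UTC: 18:10 + 9:30 = 03:40 UTC on May 26.
Add 14 hours 15 minutes leg 1 → 17:55 UTC.
Add 4 hours 11 minutes layover in Kabul → 22:06 UTC.
Add 3 hours and 9 minutes leg 2 → 01:15 UTC (May 27).
Add 4 hours 30 minutes layover in Eucla → 05:45 UTC.
Add 6 hours and 50 minutes leg 3 → 12:35 UTC.
San Teodoro is UTC+12:00, so local arrival = 12:35 + 12:00 = 00:35 on May 28.

00:35 on May 28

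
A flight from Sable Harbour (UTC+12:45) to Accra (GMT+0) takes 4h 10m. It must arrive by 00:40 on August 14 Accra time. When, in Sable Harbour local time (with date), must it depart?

09:15 on Aug 14

Target arrival is already UTC: 00:40 on Aug 14.
Subtract 4 hours and 10 minutes → departure 20:30 UTC on Aug 13.
Sable Harbour is UTC+12:45: 20:30 + 12:45 = 09:15 on Aug 14.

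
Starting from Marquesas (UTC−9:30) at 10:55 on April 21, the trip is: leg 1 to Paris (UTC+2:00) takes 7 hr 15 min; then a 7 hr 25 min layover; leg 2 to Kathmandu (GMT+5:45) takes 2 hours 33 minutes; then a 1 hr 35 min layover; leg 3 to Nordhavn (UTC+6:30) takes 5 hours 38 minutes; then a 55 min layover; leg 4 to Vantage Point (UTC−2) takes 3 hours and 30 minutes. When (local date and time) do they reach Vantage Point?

23:16 on April 22

Convert departure to UTC: 10:55 + 9:30 = 20:25 UTC on Apr 21.
Add 7 hours and 15 minutes leg 1 → 03:40 UTC (Apr 22).
Add 7 hours 25 minutes layover in Paris → 11:05 UTC.
Add 2 hours 33 minutes leg 2 → 13:38 UTC.
Add 1 hour 35 minutes layover in Kathmandu → 15:13 UTC.
Add 5 hours and 38 minutes leg 3 → 20:51 UTC.
Add 55 minutes layover in Nordhavn → 21:46 UTC.
Add 3 hours 30 minutes leg 4 → 01:16 UTC (Apr 23).
Vantage Point is UTC−2:00, so local arrival = 01:16 − 2:00 = 23:16 on Apr 22.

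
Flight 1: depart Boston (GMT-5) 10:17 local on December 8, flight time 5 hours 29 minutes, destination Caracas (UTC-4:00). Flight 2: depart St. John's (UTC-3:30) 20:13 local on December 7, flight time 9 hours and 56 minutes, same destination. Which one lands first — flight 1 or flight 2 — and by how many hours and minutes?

the second, by 11 hours 7 minutes

Flight 1 in UTC: 10:17 + 5:00 = 15:17 on Dec 8.
+5 hours 29 minutes → arrive 20:46 UTC on Dec 8.
Flight 2 in UTC: 20:13 + 3:30 = 23:43 on Dec 7.
+9 hours 56 minutes → arrive 09:39 UTC on Dec 8.
Flight 2 lands earlier by 11 hours 7 minutes.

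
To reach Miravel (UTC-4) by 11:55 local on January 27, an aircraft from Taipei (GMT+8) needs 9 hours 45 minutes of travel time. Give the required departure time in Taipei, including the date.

14:10 on January 27

Target arrival in UTC: 11:55 + 4:00 = 15:55 on Jan 27.
Subtract 9 hours and 45 minutes → departure 06:10 UTC on Jan 27.
Taipei is UTC+8:00: 06:10 + 8:00 = 14:10 on Jan 27.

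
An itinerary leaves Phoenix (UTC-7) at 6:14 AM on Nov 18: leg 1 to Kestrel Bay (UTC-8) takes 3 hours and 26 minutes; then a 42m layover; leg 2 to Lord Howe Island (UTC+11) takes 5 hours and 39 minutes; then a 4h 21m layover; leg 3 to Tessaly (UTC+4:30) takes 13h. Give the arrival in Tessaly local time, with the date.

8:52 PM on Nov 19

Convert departure to UTC: 6:14 AM + 7:00 = 1:14 PM UTC on Nov 18.
Add 3 hours and 26 minutes leg 1 → 4:40 PM UTC.
Add 42 minutes layover in Kestrel Bay → 5:22 PM UTC.
Add 5 hours 39 minutes leg 2 → 11:01 PM UTC.
Add 4 hours and 21 minutes layover in Lord Howe Island → 3:22 AM UTC (Nov 19).
Add 13 hours leg 3 → 4:22 PM UTC.
Tessaly is UTC+4:30, so local arrival = 4:22 PM + 4:30 = 8:52 PM on Nov 19.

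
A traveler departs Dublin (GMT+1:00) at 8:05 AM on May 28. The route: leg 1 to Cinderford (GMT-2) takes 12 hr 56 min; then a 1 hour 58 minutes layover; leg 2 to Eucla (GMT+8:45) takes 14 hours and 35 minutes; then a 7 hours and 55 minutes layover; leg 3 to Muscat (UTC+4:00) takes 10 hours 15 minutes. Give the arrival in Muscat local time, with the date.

Convert departure to UTC: 8:05 AM − 1:00 = 7:05 AM UTC on May 28.
Add 12 hours and 56 minutes leg 1 → 8:01 PM UTC.
Add 1 hour and 58 minutes layover in Cinderford → 9:59 PM UTC.
Add 14 hours and 35 minutes leg 2 → 12:34 PM UTC (May 29).
Add 7 hours 55 minutes layover in Eucla → 8:29 PM UTC.
Add 10 hours 15 minutes leg 3 → 6:44 AM UTC (May 30).
Muscat is UTC+4:00, so local arrival = 6:44 AM + 4:00 = 10:44 AM on May 30.

10:44 AM on May 30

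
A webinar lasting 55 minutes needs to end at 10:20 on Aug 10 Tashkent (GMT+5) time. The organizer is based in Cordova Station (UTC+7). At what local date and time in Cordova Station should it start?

11:25 on Aug 10

Target end time in UTC: 10:20 − 5:00 = 05:20 on Aug 10.
Subtract 55 minutes → start 04:25 UTC on Aug 10.
Cordova Station is UTC+7:00: 04:25 + 7:00 = 11:25 on Aug 10.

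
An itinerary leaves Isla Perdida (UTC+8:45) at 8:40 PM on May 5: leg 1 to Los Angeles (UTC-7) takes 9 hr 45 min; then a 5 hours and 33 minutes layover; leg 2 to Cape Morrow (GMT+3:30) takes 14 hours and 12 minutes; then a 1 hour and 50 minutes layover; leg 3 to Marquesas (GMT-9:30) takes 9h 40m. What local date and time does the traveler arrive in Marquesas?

7:25 PM on May 6

Convert departure to UTC: 8:40 PM − 8:45 = 11:55 AM UTC on May 5.
Add 9 hours and 45 minutes leg 1 → 9:40 PM UTC.
Add 5 hours 33 minutes layover in Los Angeles → 3:13 AM UTC (May 6).
Add 14 hours and 12 minutes leg 2 → 5:25 PM UTC.
Add 1 hour and 50 minutes layover in Cape Morrow → 7:15 PM UTC.
Add 9 hours 40 minutes leg 3 → 4:55 AM UTC (May 7).
Marquesas is UTC−9:30, so local arrival = 4:55 AM − 9:30 = 7:25 PM on May 6.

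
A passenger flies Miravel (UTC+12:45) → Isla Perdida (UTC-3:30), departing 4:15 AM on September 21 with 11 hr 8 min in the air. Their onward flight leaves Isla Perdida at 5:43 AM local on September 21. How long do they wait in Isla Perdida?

6 hours 35 minutes

Convert departure to UTC: 4:15 AM − 12:45 = 3:30 PM UTC on Sep 20.
Add 11 hours and 8 minutes flight time → 2:38 AM UTC (Sep 21).
Isla Perdida is UTC−3:30, so local arrival = 2:38 AM − 3:30 = 11:08 PM on Sep 20.
Layover = 5:43 AM − 11:08 PM (+1 day) = 6 hours 35 minutes.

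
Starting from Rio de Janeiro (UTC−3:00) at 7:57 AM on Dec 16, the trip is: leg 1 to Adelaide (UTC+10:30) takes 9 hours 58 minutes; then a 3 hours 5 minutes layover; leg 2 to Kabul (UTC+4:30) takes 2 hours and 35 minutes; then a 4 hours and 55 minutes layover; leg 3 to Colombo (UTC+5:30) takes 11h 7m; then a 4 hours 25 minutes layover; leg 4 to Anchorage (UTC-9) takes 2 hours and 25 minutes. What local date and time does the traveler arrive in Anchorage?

4:27 PM on Dec 17

Convert departure to UTC: 7:57 AM + 3:00 = 10:57 AM UTC on Dec 16.
Add 9 hours and 58 minutes leg 1 → 8:55 PM UTC.
Add 3 hours and 5 minutes layover in Adelaide → 12:00 AM UTC (Dec 17).
Add 2 hours and 35 minutes leg 2 → 2:35 AM UTC.
Add 4 hours 55 minutes layover in Kabul → 7:30 AM UTC.
Add 11 hours and 7 minutes leg 3 → 6:37 PM UTC.
Add 4 hours and 25 minutes layover in Colombo → 11:02 PM UTC.
Add 2 hours 25 minutes leg 4 → 1:27 AM UTC (Dec 18).
Anchorage is UTC−9:00, so local arrival = 1:27 AM − 9:00 = 4:27 PM on Dec 17.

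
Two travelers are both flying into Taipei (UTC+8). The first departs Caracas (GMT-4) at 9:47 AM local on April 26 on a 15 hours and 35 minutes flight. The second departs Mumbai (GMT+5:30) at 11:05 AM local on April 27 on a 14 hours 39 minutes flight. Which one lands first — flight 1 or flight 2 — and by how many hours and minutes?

Flight 1 in UTC: 9:47 AM + 4:00 = 1:47 PM on Apr 26.
+15 hours 35 minutes → arrive 5:22 AM UTC on Apr 27.
Flight 2 in UTC: 11:05 AM − 5:30 = 5:35 AM on Apr 27.
+14 hours 39 minutes → arrive 8:14 PM UTC on Apr 27.
Flight 1 lands earlier by 14 hours 52 minutes.

the first, by 14 hours 52 minutes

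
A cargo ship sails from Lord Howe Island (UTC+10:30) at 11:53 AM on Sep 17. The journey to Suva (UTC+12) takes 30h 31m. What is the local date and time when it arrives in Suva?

Convert departure to UTC: 11:53 AM − 10:30 = 1:23 AM UTC on Sep 17.
Add 30 hours 31 minutes travel time → 7:54 AM UTC (Sep 18).
Suva is UTC+12:00, so local arrival = 7:54 AM + 12:00 = 7:54 PM on Sep 18.

7:54 PM on Sep 18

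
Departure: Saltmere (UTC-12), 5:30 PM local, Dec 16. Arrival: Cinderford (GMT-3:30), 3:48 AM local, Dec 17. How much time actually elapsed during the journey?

1 hour 48 minutes

Departure in UTC: 5:30 PM + 12:00 = 5:30 AM on Dec 17.
Arrival in UTC: 3:48 AM + 3:30 = 7:18 AM on Dec 17.
Elapsed = 7:18 AM − 5:30 AM = 1 hour 48 minutes.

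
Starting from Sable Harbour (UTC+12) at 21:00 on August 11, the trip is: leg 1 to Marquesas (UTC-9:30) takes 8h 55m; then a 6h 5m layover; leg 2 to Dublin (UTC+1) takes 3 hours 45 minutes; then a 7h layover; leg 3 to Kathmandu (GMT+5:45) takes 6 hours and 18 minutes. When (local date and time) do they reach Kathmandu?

22:48 on August 12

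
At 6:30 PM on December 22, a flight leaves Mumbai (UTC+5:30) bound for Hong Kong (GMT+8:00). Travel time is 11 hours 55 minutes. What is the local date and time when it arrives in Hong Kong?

8:55 AM on December 23

Hong Kong is 2:30 ahead of Mumbai.
After 11 hours and 55 minutes it is 6:25 AM (Dec 23) in Mumbai.
Shift by the zone difference: 6:25 AM + 2:30 = 8:55 AM on Dec 23 in Hong Kong.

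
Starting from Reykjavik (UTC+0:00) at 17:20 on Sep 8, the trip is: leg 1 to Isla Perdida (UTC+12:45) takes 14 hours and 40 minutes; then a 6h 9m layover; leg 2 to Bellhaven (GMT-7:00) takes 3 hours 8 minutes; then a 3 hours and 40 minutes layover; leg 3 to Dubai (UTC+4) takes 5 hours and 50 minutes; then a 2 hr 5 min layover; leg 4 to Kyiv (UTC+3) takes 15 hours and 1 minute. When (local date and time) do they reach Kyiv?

Reykjavik is at UTC+0, so departure is already 17:20 UTC on Sep 8.
Add 14 hours and 40 minutes leg 1 → 08:00 UTC (Sep 9).
Add 6 hours 9 minutes layover in Isla Perdida → 14:09 UTC.
Add 3 hours 8 minutes leg 2 → 17:17 UTC.
Add 3 hours and 40 minutes layover in Bellhaven → 20:57 UTC.
Add 5 hours 50 minutes leg 3 → 02:47 UTC (Sep 10).
Add 2 hours 5 minutes layover in Dubai → 04:52 UTC.
Add 15 hours 1 minute leg 4 → 19:53 UTC.
Kyiv is UTC+3:00, so local arrival = 19:53 + 3:00 = 22:53 on Sep 10.

22:53 on September 10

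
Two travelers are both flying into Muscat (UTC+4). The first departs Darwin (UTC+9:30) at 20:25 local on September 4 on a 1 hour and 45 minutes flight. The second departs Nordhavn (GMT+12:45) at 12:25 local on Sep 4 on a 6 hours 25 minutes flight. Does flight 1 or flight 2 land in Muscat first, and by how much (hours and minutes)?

the second, by 6 hours 35 minutes

Flight 1 in UTC: 20:25 − 9:30 = 10:55 on Sep 4.
+1 hour 45 minutes → arrive 12:40 UTC on Sep 4.
Flight 2 in UTC: 12:25 − 12:45 = 23:40 on Sep 3.
+6 hours 25 minutes → arrive 06:05 UTC on Sep 4.
Flight 2 lands earlier by 6 hours 35 minutes.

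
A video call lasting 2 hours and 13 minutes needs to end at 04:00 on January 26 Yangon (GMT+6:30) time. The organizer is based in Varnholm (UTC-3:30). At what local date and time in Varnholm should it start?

15:47 on January 25

Target end time in UTC: 04:00 − 6:30 = 21:30 on Jan 25.
Subtract 2 hours 13 minutes → start 19:17 UTC on Jan 25.
Varnholm is UTC−3:30: 19:17 − 3:30 = 15:47 on Jan 25.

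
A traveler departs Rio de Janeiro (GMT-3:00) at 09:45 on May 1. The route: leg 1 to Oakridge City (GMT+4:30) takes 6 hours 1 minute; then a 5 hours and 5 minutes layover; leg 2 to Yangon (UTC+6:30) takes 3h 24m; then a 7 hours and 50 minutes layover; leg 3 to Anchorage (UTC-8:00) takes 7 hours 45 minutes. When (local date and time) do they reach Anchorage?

10:50 on May 2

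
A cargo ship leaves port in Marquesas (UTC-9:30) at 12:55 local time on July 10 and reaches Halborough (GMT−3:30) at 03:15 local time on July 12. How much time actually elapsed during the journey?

Departure in UTC: 12:55 + 9:30 = 22:25 on Jul 10.
Arrival in UTC: 03:15 + 3:30 = 06:45 on Jul 12.
Elapsed = 06:45 − 22:25 (+2 days) = 32 hours 20 minutes.

32 hours 20 minutes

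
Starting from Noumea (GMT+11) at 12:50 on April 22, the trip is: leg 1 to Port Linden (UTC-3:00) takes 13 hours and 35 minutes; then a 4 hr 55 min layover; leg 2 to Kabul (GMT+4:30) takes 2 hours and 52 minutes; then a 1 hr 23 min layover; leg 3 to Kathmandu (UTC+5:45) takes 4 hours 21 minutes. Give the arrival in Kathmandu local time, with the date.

10:41 on April 23

Convert departure to UTC: 12:50 − 11:00 = 01:50 UTC on Apr 22.
Add 13 hours and 35 minutes leg 1 → 15:25 UTC.
Add 4 hours 55 minutes layover in Port Linden → 20:20 UTC.
Add 2 hours and 52 minutes leg 2 → 23:12 UTC.
Add 1 hour 23 minutes layover in Kabul → 00:35 UTC (Apr 23).
Add 4 hours 21 minutes leg 3 → 04:56 UTC.
Kathmandu is UTC+5:45, so local arrival = 04:56 + 5:45 = 10:41 on Apr 23.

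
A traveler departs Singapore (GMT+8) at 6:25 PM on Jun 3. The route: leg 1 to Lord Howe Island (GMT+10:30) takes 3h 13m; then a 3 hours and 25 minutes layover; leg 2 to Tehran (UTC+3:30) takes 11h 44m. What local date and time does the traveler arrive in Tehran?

Convert departure to UTC: 6:25 PM − 8:00 = 10:25 AM UTC on Jun 3.
Add 3 hours and 13 minutes leg 1 → 1:38 PM UTC.
Add 3 hours 25 minutes layover in Lord Howe Island → 5:03 PM UTC.
Add 11 hours and 44 minutes leg 2 → 4:47 AM UTC (Jun 4).
Tehran is UTC+3:30, so local arrival = 4:47 AM + 3:30 = 8:17 AM on Jun 4.

8:17 AM on Jun 4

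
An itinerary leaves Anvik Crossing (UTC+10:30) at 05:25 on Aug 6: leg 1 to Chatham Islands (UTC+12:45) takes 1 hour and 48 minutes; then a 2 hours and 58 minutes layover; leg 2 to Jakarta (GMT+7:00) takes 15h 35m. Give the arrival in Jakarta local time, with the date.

Convert departure to UTC: 05:25 − 10:30 = 18:55 UTC on Aug 5.
Add 1 hour and 48 minutes leg 1 → 20:43 UTC.
Add 2 hours and 58 minutes layover in Chatham Islands → 23:41 UTC.
Add 15 hours and 35 minutes leg 2 → 15:16 UTC (Aug 6).
Jakarta is UTC+7:00, so local arrival = 15:16 + 7:00 = 22:16 on Aug 6.

22:16 on Aug 6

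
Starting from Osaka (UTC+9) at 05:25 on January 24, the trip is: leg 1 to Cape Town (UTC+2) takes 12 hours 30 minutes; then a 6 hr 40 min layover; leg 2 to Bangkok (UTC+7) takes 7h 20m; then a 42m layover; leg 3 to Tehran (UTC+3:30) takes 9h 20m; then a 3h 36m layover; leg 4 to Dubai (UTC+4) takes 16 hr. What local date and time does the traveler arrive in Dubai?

08:33 on Jan 26

Convert departure to UTC: 05:25 − 9:00 = 20:25 UTC on Jan 23.
Add 12 hours and 30 minutes leg 1 → 08:55 UTC (Jan 24).
Add 6 hours and 40 minutes layover in Cape Town → 15:35 UTC.
Add 7 hours 20 minutes leg 2 → 22:55 UTC.
Add 42 minutes layover in Bangkok → 23:37 UTC.
Add 9 hours 20 minutes leg 3 → 08:57 UTC (Jan 25).
Add 3 hours and 36 minutes layover in Tehran → 12:33 UTC.
Add 16 hours leg 4 → 04:33 UTC (Jan 26).
Dubai is UTC+4:00, so local arrival = 04:33 + 4:00 = 08:33 on Jan 26.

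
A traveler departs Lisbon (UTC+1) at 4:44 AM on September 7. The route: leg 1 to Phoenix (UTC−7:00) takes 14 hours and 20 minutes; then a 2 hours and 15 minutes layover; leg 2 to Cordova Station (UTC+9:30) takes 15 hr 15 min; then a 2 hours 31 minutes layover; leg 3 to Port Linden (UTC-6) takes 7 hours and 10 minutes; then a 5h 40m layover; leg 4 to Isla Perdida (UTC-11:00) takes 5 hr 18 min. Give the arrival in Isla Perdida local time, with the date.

Convert departure to UTC: 4:44 AM − 1:00 = 3:44 AM UTC on Sep 7.
Add 14 hours and 20 minutes leg 1 → 6:04 PM UTC.
Add 2 hours 15 minutes layover in Phoenix → 8:19 PM UTC.
Add 15 hours and 15 minutes leg 2 → 11:34 AM UTC (Sep 8).
Add 2 hours 31 minutes layover in Cordova Station → 2:05 PM UTC.
Add 7 hours 10 minutes leg 3 → 9:15 PM UTC.
Add 5 hours and 40 minutes layover in Port Linden → 2:55 AM UTC (Sep 9).
Add 5 hours and 18 minutes leg 4 → 8:13 AM UTC.
Isla Perdida is UTC−11:00, so local arrival = 8:13 AM − 11:00 = 9:13 PM on Sep 8.

9:13 PM on September 8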